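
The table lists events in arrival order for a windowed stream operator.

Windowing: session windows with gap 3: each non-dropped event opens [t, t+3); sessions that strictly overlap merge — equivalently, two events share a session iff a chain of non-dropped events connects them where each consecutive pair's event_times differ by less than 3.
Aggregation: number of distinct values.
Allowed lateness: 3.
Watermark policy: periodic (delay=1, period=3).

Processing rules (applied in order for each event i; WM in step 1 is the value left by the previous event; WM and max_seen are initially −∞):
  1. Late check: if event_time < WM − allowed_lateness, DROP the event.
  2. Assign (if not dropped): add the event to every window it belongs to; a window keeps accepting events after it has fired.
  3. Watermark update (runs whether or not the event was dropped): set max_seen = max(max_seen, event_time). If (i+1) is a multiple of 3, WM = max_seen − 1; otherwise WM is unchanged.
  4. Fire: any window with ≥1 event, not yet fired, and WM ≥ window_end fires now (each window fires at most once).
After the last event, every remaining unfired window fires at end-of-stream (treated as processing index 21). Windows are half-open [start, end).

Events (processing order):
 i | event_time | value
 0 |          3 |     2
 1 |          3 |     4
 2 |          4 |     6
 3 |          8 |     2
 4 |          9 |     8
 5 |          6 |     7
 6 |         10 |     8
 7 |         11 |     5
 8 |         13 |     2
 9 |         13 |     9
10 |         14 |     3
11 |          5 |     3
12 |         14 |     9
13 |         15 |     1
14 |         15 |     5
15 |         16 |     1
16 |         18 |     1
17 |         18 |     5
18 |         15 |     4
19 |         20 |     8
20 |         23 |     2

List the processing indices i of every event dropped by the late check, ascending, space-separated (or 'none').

i=0 t=3 v=2: → [3,6); WM=−∞
i=1 t=3 v=4: → [3,6); WM=−∞
i=2 t=4 v=6: → [3,7); WM=3
i=3 t=8 v=2: → [8,11); WM=3
i=4 t=9 v=8: → [8,12); WM=3
i=5 t=6 v=7: → [3,12); WM=8
i=6 t=10 v=8: → [3,13); WM=8
i=7 t=11 v=5: → [3,14); WM=8
i=8 t=13 v=2: → [3,16); WM=12
i=9 t=13 v=9: → [3,16); WM=12
i=10 t=14 v=3: → [3,17); WM=12
i=11 t=5 v=3: DROP (t<12-3); WM=13
i=12 t=14 v=9: → [3,17); WM=13
i=13 t=15 v=1: → [3,18); WM=13
i=14 t=15 v=5: → [3,18); WM=14
i=15 t=16 v=1: → [3,19); WM=14
i=16 t=18 v=1: → [3,21); WM=14
i=17 t=18 v=5: → [3,21); WM=17
i=18 t=15 v=4: → [3,21); WM=17
i=19 t=20 v=8: → [3,23); WM=17
i=20 t=23 v=2: → [23,26); WM=22

11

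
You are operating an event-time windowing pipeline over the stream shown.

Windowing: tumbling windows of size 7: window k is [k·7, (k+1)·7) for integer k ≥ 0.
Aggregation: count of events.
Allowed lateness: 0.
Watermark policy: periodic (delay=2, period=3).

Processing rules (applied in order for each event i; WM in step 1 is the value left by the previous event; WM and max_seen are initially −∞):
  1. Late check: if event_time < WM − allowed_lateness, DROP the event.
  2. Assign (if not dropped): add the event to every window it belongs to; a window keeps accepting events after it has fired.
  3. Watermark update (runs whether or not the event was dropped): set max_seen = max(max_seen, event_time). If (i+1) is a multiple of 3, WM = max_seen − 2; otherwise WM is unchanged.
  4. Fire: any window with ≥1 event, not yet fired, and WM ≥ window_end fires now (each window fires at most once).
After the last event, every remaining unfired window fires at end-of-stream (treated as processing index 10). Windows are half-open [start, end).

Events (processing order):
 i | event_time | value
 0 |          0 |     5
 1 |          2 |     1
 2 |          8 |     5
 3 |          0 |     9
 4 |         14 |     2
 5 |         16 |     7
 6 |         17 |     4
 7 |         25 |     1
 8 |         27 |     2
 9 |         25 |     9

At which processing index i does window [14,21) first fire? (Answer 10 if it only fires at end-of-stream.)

8

i=0 t=0 v=5: → [0,7); WM=−∞
i=1 t=2 v=1: → [0,7); WM=−∞
i=2 t=8 v=5: → [7,14); WM=6
i=3 t=0 v=9: DROP (t<6-0); WM=6
i=4 t=14 v=2: → [14,21); WM=6
i=5 t=16 v=7: → [14,21); WM=14; [0,7) fires=2 [7,14) fires=1
i=6 t=17 v=4: → [14,21); WM=14
i=7 t=25 v=1: → [21,28); WM=14
i=8 t=27 v=2: → [21,28); WM=25; [14,21) fires=3
i=9 t=25 v=9: → [21,28); WM=25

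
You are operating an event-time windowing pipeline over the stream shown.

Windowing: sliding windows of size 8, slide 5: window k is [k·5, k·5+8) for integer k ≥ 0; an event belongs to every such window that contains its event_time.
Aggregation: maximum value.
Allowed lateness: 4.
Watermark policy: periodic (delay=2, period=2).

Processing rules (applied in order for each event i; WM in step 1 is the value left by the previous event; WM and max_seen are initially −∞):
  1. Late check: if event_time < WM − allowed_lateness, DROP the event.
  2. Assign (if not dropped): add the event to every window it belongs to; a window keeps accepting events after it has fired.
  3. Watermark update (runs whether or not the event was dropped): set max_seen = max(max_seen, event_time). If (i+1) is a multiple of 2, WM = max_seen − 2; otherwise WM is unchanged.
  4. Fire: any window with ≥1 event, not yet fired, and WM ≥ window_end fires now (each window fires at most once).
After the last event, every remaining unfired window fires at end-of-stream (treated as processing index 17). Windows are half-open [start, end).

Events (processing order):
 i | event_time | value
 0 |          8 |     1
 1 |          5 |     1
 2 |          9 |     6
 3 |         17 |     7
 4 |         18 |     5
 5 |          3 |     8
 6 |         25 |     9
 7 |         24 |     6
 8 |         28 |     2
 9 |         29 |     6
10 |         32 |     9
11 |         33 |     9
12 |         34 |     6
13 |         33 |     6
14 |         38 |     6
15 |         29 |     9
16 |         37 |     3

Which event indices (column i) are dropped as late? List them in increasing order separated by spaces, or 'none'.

i=0 t=8 v=1: → [5,13); WM=−∞
i=1 t=5 v=1: → [5,13),[0,8); WM=6
i=2 t=9 v=6: → [5,13); WM=6
i=3 t=17 v=7: → [15,23),[10,18); WM=15; [0,8) fires=1 [5,13) fires=6
i=4 t=18 v=5: → [15,23); WM=15
i=5 t=3 v=8: DROP (t<15-4); WM=16
i=6 t=25 v=9: → [25,33),[20,28); WM=16
i=7 t=24 v=6: → [20,28); WM=23; [10,18) fires=7 [15,23) fires=7
i=8 t=28 v=2: → [25,33); WM=23
i=9 t=29 v=6: → [25,33); WM=27
i=10 t=32 v=9: → [30,38),[25,33); WM=27
i=11 t=33 v=9: → [30,38); WM=31; [20,28) fires=9
i=12 t=34 v=6: → [30,38); WM=31
i=13 t=33 v=6: → [30,38); WM=32
i=14 t=38 v=6: → [35,43); WM=32
i=15 t=29 v=9: → [25,33); WM=36; [25,33) fires=9
i=16 t=37 v=3: → [35,43),[30,38); WM=36

5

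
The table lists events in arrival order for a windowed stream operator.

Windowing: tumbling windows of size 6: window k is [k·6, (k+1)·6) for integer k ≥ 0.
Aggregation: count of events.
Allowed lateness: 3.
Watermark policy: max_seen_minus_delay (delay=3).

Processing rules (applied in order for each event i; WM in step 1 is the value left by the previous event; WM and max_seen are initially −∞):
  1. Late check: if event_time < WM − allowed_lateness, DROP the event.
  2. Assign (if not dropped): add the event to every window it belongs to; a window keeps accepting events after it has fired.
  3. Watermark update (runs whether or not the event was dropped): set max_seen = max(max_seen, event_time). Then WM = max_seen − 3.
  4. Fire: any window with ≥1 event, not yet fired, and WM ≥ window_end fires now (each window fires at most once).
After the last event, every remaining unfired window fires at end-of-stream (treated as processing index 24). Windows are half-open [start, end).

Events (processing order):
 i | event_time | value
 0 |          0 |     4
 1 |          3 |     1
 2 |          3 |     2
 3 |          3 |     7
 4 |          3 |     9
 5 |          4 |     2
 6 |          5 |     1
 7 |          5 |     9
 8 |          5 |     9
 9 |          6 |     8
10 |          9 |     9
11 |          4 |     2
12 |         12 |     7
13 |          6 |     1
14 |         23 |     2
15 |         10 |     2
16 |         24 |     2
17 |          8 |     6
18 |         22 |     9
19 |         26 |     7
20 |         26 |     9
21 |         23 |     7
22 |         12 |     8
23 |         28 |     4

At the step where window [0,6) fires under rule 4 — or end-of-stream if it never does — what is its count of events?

i=0 t=0 v=4: → [0,6); WM=-3
i=1 t=3 v=1: → [0,6); WM=0
i=2 t=3 v=2: → [0,6); WM=0
i=3 t=3 v=7: → [0,6); WM=0
i=4 t=3 v=9: → [0,6); WM=0
i=5 t=4 v=2: → [0,6); WM=1
i=6 t=5 v=1: → [0,6); WM=2
i=7 t=5 v=9: → [0,6); WM=2
i=8 t=5 v=9: → [0,6); WM=2
i=9 t=6 v=8: → [6,12); WM=3
i=10 t=9 v=9: → [6,12); WM=6; [0,6) fires=9
i=11 t=4 v=2: → [0,6); WM=6
i=12 t=12 v=7: → [12,18); WM=9
i=13 t=6 v=1: → [6,12); WM=9
i=14 t=23 v=2: → [18,24); WM=20; [6,12) fires=3 [12,18) fires=1
i=15 t=10 v=2: DROP (t<20-3); WM=20
i=16 t=24 v=2: → [24,30); WM=21
i=17 t=8 v=6: DROP (t<21-3); WM=21
i=18 t=22 v=9: → [18,24); WM=21
i=19 t=26 v=7: → [24,30); WM=23
i=20 t=26 v=9: → [24,30); WM=23
i=21 t=23 v=7: → [18,24); WM=23
i=22 t=12 v=8: DROP (t<23-3); WM=23
i=23 t=28 v=4: → [24,30); WM=25; [18,24) fires=3

9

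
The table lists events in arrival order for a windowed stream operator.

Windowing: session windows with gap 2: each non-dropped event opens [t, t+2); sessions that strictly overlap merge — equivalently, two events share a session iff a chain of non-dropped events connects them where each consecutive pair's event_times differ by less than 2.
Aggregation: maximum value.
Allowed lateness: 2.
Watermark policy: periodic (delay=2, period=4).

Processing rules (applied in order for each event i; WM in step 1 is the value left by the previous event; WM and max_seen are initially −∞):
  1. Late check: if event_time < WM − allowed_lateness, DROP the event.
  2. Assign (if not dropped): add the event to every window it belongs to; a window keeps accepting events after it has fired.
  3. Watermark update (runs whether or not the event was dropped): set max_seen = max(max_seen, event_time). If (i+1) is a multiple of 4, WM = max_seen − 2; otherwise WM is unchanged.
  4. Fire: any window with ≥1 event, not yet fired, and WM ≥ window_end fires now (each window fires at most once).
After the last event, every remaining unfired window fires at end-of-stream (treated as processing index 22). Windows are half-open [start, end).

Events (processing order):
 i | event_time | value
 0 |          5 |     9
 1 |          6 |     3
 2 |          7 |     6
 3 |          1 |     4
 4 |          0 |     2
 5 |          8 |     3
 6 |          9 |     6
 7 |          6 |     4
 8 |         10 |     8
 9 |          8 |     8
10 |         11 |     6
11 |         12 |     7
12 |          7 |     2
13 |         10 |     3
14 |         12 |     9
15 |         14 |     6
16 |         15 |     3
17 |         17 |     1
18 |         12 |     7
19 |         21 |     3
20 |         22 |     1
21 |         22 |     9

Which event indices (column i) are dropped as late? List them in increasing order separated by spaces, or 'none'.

4 12

i=0 t=5 v=9: → [5,7); WM=−∞
i=1 t=6 v=3: → [5,8); WM=−∞
i=2 t=7 v=6: → [5,9); WM=−∞
i=3 t=1 v=4: → [1,3); WM=5
i=4 t=0 v=2: DROP (t<5-2); WM=5
i=5 t=8 v=3: → [5,10); WM=5
i=6 t=9 v=6: → [5,11); WM=5
i=7 t=6 v=4: → [5,11); WM=7
i=8 t=10 v=8: → [5,12); WM=7
i=9 t=8 v=8: → [5,12); WM=7
i=10 t=11 v=6: → [5,13); WM=7
i=11 t=12 v=7: → [5,14); WM=10
i=12 t=7 v=2: DROP (t<10-2); WM=10
i=13 t=10 v=3: → [5,14); WM=10
i=14 t=12 v=9: → [5,14); WM=10
i=15 t=14 v=6: → [14,16); WM=12
i=16 t=15 v=3: → [14,17); WM=12
i=17 t=17 v=1: → [17,19); WM=12
i=18 t=12 v=7: → [5,14); WM=12
i=19 t=21 v=3: → [21,23); WM=19
i=20 t=22 v=1: → [21,24); WM=19
i=21 t=22 v=9: → [21,24); WM=19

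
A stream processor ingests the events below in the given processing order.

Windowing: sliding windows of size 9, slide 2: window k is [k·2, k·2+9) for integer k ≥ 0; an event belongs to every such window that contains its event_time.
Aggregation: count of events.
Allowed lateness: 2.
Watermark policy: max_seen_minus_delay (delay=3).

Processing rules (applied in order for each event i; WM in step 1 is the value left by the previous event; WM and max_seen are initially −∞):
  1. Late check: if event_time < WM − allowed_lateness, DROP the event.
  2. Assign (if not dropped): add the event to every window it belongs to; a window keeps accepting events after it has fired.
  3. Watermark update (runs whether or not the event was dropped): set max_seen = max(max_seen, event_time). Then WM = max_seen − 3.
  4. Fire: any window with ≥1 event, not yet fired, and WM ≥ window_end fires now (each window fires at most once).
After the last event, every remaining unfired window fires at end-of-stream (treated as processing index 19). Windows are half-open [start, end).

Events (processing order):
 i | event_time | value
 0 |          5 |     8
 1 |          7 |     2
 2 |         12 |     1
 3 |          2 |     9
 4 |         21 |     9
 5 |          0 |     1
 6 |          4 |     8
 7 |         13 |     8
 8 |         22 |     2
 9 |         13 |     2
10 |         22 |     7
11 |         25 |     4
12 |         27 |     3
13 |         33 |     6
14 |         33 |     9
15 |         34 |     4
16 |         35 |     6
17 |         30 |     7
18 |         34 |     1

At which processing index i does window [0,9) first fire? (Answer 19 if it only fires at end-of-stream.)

2

i=0 t=5 v=8: → [4,13),[2,11),[0,9); WM=2
i=1 t=7 v=2: → [6,15),[4,13),[2,11),[0,9); WM=4
i=2 t=12 v=1: → [12,21),[10,19),[8,17),[6,15),[4,13); WM=9; [0,9) fires=2
i=3 t=2 v=9: DROP (t<9-2); WM=9
i=4 t=21 v=9: → [20,29),[18,27),[16,25),[14,23); WM=18; [2,11) fires=2 [4,13) fires=3 [6,15) fires=2 [8,17) fires=1
i=5 t=0 v=1: DROP (t<18-2); WM=18
i=6 t=4 v=8: DROP (t<18-2); WM=18
i=7 t=13 v=8: DROP (t<18-2); WM=18
i=8 t=22 v=2: → [22,31),[20,29),[18,27),[16,25),[14,23); WM=19; [10,19) fires=1
i=9 t=13 v=2: DROP (t<19-2); WM=19
i=10 t=22 v=7: → [22,31),[20,29),[18,27),[16,25),[14,23); WM=19
i=11 t=25 v=4: → [24,33),[22,31),[20,29),[18,27); WM=22; [12,21) fires=1
i=12 t=27 v=3: → [26,35),[24,33),[22,31),[20,29); WM=24; [14,23) fires=3
i=13 t=33 v=6: → [32,41),[30,39),[28,37),[26,35); WM=30; [16,25) fires=3 [18,27) fires=4 [20,29) fires=5
i=14 t=33 v=9: → [32,41),[30,39),[28,37),[26,35); WM=30
i=15 t=34 v=4: → [34,43),[32,41),[30,39),[28,37),[26,35); WM=31; [22,31) fires=4
i=16 t=35 v=6: → [34,43),[32,41),[30,39),[28,37); WM=32
i=17 t=30 v=7: → [30,39),[28,37),[26,35),[24,33),[22,31); WM=32
i=18 t=34 v=1: → [34,43),[32,41),[30,39),[28,37),[26,35); WM=32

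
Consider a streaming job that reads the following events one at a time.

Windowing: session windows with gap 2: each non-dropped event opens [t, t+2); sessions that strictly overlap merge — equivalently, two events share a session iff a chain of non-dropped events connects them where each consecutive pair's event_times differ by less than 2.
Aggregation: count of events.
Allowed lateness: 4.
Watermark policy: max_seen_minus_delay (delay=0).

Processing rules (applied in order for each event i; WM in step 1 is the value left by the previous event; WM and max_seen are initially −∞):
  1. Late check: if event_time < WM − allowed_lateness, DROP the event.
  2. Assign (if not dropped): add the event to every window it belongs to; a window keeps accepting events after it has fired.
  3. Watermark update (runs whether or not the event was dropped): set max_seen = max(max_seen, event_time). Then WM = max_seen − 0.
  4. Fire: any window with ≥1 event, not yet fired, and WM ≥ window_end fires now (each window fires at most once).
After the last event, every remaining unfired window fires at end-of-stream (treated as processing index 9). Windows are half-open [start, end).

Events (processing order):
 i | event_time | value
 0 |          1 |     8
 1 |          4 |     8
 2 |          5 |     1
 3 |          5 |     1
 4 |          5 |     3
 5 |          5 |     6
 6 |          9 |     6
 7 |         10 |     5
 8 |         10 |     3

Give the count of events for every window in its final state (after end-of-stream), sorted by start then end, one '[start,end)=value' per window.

[1,3)=1 [4,7)=5 [9,12)=3

i=0 t=1 v=8: → [1,3); WM=1
i=1 t=4 v=8: → [4,6); WM=4
i=2 t=5 v=1: → [4,7); WM=5
i=3 t=5 v=1: → [4,7); WM=5
i=4 t=5 v=3: → [4,7); WM=5
i=5 t=5 v=6: → [4,7); WM=5
i=6 t=9 v=6: → [9,11); WM=9
i=7 t=10 v=5: → [9,12); WM=10
i=8 t=10 v=3: → [9,12); WM=10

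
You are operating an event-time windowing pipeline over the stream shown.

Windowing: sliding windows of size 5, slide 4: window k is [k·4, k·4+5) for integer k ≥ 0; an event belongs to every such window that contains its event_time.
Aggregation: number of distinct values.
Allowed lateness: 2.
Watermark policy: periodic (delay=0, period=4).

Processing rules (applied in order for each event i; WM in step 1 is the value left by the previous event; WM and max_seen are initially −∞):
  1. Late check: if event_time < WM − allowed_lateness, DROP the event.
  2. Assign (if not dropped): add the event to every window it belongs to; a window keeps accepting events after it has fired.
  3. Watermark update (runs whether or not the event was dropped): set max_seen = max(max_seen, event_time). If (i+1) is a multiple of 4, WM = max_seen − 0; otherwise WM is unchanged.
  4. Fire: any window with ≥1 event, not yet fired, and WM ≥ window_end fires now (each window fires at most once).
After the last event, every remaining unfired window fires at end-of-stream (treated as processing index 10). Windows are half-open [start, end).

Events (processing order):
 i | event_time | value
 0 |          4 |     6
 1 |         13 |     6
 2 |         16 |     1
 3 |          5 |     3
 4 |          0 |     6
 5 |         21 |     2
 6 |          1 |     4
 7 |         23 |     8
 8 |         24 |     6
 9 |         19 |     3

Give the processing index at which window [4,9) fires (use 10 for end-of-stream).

3

i=0 t=4 v=6: → [4,9),[0,5); WM=−∞
i=1 t=13 v=6: → [12,17); WM=−∞
i=2 t=16 v=1: → [16,21),[12,17); WM=−∞
i=3 t=5 v=3: → [4,9); WM=16; [0,5) fires=1 [4,9) fires=2
i=4 t=0 v=6: DROP (t<16-2); WM=16
i=5 t=21 v=2: → [20,25); WM=16
i=6 t=1 v=4: DROP (t<16-2); WM=16
i=7 t=23 v=8: → [20,25); WM=23; [12,17) fires=2 [16,21) fires=1
i=8 t=24 v=6: → [24,29),[20,25); WM=23
i=9 t=19 v=3: DROP (t<23-2); WM=23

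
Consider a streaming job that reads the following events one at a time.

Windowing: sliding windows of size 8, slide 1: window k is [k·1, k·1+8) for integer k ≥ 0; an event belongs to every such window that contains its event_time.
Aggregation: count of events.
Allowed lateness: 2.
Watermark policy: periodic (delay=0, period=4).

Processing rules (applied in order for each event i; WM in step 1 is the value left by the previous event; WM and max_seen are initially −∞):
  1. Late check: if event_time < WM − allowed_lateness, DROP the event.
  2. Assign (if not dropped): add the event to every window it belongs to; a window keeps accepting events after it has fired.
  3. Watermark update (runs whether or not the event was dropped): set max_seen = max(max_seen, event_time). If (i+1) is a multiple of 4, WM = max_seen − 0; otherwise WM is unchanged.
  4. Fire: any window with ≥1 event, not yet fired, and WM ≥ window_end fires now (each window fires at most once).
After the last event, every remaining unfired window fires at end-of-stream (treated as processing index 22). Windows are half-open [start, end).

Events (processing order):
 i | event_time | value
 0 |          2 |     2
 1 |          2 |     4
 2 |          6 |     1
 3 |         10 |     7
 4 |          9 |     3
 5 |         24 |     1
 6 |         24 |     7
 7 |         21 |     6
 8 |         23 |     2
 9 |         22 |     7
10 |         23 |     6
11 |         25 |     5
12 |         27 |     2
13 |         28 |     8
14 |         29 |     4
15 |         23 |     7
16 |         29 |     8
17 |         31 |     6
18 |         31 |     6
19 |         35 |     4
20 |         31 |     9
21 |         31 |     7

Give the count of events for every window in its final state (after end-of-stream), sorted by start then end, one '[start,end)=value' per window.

[0,8)=3 [1,9)=3 [2,10)=4 [3,11)=3 [4,12)=3 [5,13)=3 [6,14)=3 [7,15)=2 [8,16)=2 [9,17)=2 [10,18)=1 [14,22)=1 [15,23)=2 [16,24)=5 [17,25)=7 [18,26)=8 [19,27)=8 [20,28)=9 [21,29)=10 [22,30)=11 [23,31)=10 [24,32)=9 [25,33)=7 [26,34)=6 [27,35)=6 [28,36)=6 [29,37)=5 [30,38)=3 [31,39)=3 [32,40)=1 [33,41)=1 [34,42)=1 [35,43)=1

i=0 t=2 v=2: → [2,10),[1,9),[0,8); WM=−∞
i=1 t=2 v=4: → [2,10),[1,9),[0,8); WM=−∞
i=2 t=6 v=1: → [6,14),[5,13),[4,12),[3,11),[2,10),[1,9),[0,8); WM=−∞
i=3 t=10 v=7: → [10,18),[9,17),[8,16),[7,15),[6,14),[5,13),[4,12),[3,11); WM=10; [0,8) fires=3 [1,9) fires=3 [2,10) fires=3
i=4 t=9 v=3: → [9,17),[8,16),[7,15),[6,14),[5,13),[4,12),[3,11),[2,10); WM=10
i=5 t=24 v=1: → [24,32),[23,31),[22,30),[21,29),[20,28),[19,27),[18,26),[17,25); WM=10
i=6 t=24 v=7: → [24,32),[23,31),[22,30),[21,29),[20,28),[19,27),[18,26),[17,25); WM=10
i=7 t=21 v=6: → [21,29),[20,28),[19,27),[18,26),[17,25),[16,24),[15,23),[14,22); WM=24; [3,11) fires=3 [4,12) fires=3 [5,13) fires=3 [6,14) fires=3 [7,15) fires=2 [8,16) fires=2 [9,17) fires=2 [10,18) fires=1 [14,22) fires=1 [15,23) fires=1 [16,24) fires=1
i=8 t=23 v=2: → [23,31),[22,30),[21,29),[20,28),[19,27),[18,26),[17,25),[16,24); WM=24
i=9 t=22 v=7: → [22,30),[21,29),[20,28),[19,27),[18,26),[17,25),[16,24),[15,23); WM=24
i=10 t=23 v=6: → [23,31),[22,30),[21,29),[20,28),[19,27),[18,26),[17,25),[16,24); WM=24
i=11 t=25 v=5: → [25,33),[24,32),[23,31),[22,30),[21,29),[20,28),[19,27),[18,26); WM=25; [17,25) fires=6
i=12 t=27 v=2: → [27,35),[26,34),[25,33),[24,32),[23,31),[22,30),[21,29),[20,28); WM=25
i=13 t=28 v=8: → [28,36),[27,35),[26,34),[25,33),[24,32),[23,31),[22,30),[21,29); WM=25
i=14 t=29 v=4: → [29,37),[28,36),[27,35),[26,34),[25,33),[24,32),[23,31),[22,30); WM=25
i=15 t=23 v=7: → [23,31),[22,30),[21,29),[20,28),[19,27),[18,26),[17,25),[16,24); WM=29; [18,26) fires=8 [19,27) fires=8 [20,28) fires=9 [21,29) fires=10
i=16 t=29 v=8: → [29,37),[28,36),[27,35),[26,34),[25,33),[24,32),[23,31),[22,30); WM=29
i=17 t=31 v=6: → [31,39),[30,38),[29,37),[28,36),[27,35),[26,34),[25,33),[24,32); WM=29
i=18 t=31 v=6: → [31,39),[30,38),[29,37),[28,36),[27,35),[26,34),[25,33),[24,32); WM=29
i=19 t=35 v=4: → [35,43),[34,42),[33,41),[32,40),[31,39),[30,38),[29,37),[28,36); WM=35; [22,30) fires=11 [23,31) fires=10 [24,32) fires=9 [25,33) fires=7 [26,34) fires=6 [27,35) fires=6
i=20 t=31 v=9: DROP (t<35-2); WM=35
i=21 t=31 v=7: DROP (t<35-2); WM=35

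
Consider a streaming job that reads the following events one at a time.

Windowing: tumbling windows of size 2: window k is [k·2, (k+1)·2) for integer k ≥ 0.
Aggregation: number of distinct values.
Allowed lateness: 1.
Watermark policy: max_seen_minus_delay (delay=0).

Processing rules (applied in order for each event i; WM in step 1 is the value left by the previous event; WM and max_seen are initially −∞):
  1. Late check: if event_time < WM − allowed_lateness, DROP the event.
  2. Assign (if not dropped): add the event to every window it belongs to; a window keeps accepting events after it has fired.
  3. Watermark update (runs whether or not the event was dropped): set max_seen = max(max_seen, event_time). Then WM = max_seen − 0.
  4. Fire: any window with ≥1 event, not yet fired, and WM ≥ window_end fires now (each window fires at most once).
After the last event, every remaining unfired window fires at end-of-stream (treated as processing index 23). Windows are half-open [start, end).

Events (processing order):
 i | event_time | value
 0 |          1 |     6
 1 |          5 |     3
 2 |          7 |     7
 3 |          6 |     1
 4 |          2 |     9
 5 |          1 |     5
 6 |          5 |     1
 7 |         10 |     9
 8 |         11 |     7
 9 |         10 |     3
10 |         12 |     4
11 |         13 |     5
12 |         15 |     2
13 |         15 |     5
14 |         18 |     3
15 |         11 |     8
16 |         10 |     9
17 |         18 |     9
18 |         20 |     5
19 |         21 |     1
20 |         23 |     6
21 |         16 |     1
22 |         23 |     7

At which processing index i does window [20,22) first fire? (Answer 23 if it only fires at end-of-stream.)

i=0 t=1 v=6: → [0,2); WM=1
i=1 t=5 v=3: → [4,6); WM=5; [0,2) fires=1
i=2 t=7 v=7: → [6,8); WM=7; [4,6) fires=1
i=3 t=6 v=1: → [6,8); WM=7
i=4 t=2 v=9: DROP (t<7-1); WM=7
i=5 t=1 v=5: DROP (t<7-1); WM=7
i=6 t=5 v=1: DROP (t<7-1); WM=7
i=7 t=10 v=9: → [10,12); WM=10; [6,8) fires=2
i=8 t=11 v=7: → [10,12); WM=11
i=9 t=10 v=3: → [10,12); WM=11
i=10 t=12 v=4: → [12,14); WM=12; [10,12) fires=3
i=11 t=13 v=5: → [12,14); WM=13
i=12 t=15 v=2: → [14,16); WM=15; [12,14) fires=2
i=13 t=15 v=5: → [14,16); WM=15
i=14 t=18 v=3: → [18,20); WM=18; [14,16) fires=2
i=15 t=11 v=8: DROP (t<18-1); WM=18
i=16 t=10 v=9: DROP (t<18-1); WM=18
i=17 t=18 v=9: → [18,20); WM=18
i=18 t=20 v=5: → [20,22); WM=20; [18,20) fires=2
i=19 t=21 v=1: → [20,22); WM=21
i=20 t=23 v=6: → [22,24); WM=23; [20,22) fires=2
i=21 t=16 v=1: DROP (t<23-1); WM=23
i=22 t=23 v=7: → [22,24); WM=23

20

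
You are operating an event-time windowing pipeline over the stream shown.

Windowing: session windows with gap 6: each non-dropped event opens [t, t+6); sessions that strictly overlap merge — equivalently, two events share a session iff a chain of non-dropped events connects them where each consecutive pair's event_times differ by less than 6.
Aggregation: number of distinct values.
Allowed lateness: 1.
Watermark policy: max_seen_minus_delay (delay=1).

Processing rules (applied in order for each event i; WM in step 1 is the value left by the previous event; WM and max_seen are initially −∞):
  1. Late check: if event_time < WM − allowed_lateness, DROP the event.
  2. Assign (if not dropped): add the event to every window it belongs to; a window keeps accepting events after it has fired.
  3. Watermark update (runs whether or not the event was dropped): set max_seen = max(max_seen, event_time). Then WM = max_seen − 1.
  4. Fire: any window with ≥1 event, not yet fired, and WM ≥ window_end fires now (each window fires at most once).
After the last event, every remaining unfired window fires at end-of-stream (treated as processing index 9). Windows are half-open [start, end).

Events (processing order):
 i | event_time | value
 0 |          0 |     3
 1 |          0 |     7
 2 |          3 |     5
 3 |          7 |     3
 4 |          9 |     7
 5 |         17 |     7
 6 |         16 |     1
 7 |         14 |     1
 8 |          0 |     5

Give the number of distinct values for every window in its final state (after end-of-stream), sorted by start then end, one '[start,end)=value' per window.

i=0 t=0 v=3: → [0,6); WM=-1
i=1 t=0 v=7: → [0,6); WM=-1
i=2 t=3 v=5: → [0,9); WM=2
i=3 t=7 v=3: → [0,13); WM=6
i=4 t=9 v=7: → [0,15); WM=8
i=5 t=17 v=7: → [17,23); WM=16
i=6 t=16 v=1: → [16,23); WM=16
i=7 t=14 v=1: DROP (t<16-1); WM=16
i=8 t=0 v=5: DROP (t<16-1); WM=16

[0,15)=3 [16,23)=2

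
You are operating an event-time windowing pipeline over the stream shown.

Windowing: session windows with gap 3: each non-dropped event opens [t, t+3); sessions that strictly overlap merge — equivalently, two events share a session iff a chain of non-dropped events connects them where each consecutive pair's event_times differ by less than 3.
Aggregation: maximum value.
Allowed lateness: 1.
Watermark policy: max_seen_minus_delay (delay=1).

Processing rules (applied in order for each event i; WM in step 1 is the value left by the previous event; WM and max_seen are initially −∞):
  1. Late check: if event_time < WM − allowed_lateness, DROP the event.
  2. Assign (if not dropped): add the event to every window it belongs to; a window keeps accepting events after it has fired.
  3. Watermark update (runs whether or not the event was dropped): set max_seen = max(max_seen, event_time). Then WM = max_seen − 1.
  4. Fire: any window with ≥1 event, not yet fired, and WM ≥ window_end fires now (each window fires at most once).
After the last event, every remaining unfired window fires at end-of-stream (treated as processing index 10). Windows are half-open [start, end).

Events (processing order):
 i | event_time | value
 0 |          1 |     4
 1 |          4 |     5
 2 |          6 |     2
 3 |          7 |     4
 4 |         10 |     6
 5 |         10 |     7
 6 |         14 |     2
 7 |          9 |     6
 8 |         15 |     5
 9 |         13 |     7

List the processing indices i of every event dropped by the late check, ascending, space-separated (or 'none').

7

i=0 t=1 v=4: → [1,4); WM=0
i=1 t=4 v=5: → [4,7); WM=3
i=2 t=6 v=2: → [4,9); WM=5
i=3 t=7 v=4: → [4,10); WM=6
i=4 t=10 v=6: → [10,13); WM=9
i=5 t=10 v=7: → [10,13); WM=9
i=6 t=14 v=2: → [14,17); WM=13
i=7 t=9 v=6: DROP (t<13-1); WM=13
i=8 t=15 v=5: → [14,18); WM=14
i=9 t=13 v=7: → [13,18); WM=14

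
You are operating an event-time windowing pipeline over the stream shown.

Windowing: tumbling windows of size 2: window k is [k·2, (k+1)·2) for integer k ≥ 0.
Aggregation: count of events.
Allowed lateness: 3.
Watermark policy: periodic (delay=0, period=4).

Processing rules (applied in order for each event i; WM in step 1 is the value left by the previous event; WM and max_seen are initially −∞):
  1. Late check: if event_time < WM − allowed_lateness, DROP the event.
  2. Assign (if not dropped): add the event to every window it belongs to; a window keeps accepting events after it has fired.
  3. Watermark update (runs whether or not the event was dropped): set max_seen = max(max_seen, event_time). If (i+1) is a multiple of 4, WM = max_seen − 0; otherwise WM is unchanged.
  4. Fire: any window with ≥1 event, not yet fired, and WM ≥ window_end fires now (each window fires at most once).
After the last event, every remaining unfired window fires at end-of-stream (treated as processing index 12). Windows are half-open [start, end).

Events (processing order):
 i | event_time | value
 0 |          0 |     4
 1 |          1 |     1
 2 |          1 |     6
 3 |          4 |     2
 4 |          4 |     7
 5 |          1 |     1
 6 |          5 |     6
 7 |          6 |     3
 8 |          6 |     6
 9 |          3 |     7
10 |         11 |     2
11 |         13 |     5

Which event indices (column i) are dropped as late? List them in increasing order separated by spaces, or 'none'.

none

i=0 t=0 v=4: → [0,2); WM=−∞
i=1 t=1 v=1: → [0,2); WM=−∞
i=2 t=1 v=6: → [0,2); WM=−∞
i=3 t=4 v=2: → [4,6); WM=4; [0,2) fires=3
i=4 t=4 v=7: → [4,6); WM=4
i=5 t=1 v=1: → [0,2); WM=4
i=6 t=5 v=6: → [4,6); WM=4
i=7 t=6 v=3: → [6,8); WM=6; [4,6) fires=3
i=8 t=6 v=6: → [6,8); WM=6
i=9 t=3 v=7: → [2,4); WM=6; [2,4) fires=1
i=10 t=11 v=2: → [10,12); WM=6
i=11 t=13 v=5: → [12,14); WM=13; [6,8) fires=2 [10,12) fires=1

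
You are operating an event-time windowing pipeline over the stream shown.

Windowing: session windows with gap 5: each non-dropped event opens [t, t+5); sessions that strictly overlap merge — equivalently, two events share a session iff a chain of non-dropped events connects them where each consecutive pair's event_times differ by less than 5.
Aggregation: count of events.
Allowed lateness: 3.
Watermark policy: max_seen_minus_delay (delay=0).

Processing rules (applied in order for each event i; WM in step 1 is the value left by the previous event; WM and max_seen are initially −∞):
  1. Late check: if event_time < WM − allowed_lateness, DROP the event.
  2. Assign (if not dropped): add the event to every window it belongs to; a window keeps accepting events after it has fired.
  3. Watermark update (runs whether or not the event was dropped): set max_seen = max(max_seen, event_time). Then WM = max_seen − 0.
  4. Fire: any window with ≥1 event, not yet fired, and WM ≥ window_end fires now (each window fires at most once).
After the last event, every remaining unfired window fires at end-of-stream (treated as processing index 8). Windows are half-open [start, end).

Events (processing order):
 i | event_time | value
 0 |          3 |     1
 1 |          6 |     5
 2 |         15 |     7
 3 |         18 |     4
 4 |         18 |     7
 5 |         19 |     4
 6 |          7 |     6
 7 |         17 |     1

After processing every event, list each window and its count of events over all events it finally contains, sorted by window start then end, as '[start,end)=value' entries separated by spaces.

i=0 t=3 v=1: → [3,8); WM=3
i=1 t=6 v=5: → [3,11); WM=6
i=2 t=15 v=7: → [15,20); WM=15
i=3 t=18 v=4: → [15,23); WM=18
i=4 t=18 v=7: → [15,23); WM=18
i=5 t=19 v=4: → [15,24); WM=19
i=6 t=7 v=6: DROP (t<19-3); WM=19
i=7 t=17 v=1: → [15,24); WM=19

[3,11)=2 [15,24)=5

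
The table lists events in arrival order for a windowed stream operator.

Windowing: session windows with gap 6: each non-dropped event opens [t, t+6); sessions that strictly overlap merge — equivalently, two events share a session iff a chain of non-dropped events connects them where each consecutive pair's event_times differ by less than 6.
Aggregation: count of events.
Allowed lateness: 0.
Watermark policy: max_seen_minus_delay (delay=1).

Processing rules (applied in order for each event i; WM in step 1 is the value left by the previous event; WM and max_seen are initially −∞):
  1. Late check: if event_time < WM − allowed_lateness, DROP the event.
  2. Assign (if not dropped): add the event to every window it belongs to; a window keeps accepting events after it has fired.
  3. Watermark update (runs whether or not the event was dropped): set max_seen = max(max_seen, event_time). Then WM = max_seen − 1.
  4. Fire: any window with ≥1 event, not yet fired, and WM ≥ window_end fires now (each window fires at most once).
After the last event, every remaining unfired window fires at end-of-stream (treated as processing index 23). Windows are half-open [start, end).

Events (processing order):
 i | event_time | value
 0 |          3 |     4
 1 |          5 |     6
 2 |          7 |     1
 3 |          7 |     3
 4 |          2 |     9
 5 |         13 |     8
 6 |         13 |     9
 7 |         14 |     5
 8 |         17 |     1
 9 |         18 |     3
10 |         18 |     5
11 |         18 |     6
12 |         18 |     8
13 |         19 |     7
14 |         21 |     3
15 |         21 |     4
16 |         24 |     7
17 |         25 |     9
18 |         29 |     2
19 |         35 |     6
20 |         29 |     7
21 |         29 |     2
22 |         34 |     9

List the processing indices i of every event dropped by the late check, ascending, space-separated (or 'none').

i=0 t=3 v=4: → [3,9); WM=2
i=1 t=5 v=6: → [3,11); WM=4
i=2 t=7 v=1: → [3,13); WM=6
i=3 t=7 v=3: → [3,13); WM=6
i=4 t=2 v=9: DROP (t<6-0); WM=6
i=5 t=13 v=8: → [13,19); WM=12
i=6 t=13 v=9: → [13,19); WM=12
i=7 t=14 v=5: → [13,20); WM=13
i=8 t=17 v=1: → [13,23); WM=16
i=9 t=18 v=3: → [13,24); WM=17
i=10 t=18 v=5: → [13,24); WM=17
i=11 t=18 v=6: → [13,24); WM=17
i=12 t=18 v=8: → [13,24); WM=17
i=13 t=19 v=7: → [13,25); WM=18
i=14 t=21 v=3: → [13,27); WM=20
i=15 t=21 v=4: → [13,27); WM=20
i=16 t=24 v=7: → [13,30); WM=23
i=17 t=25 v=9: → [13,31); WM=24
i=18 t=29 v=2: → [13,35); WM=28
i=19 t=35 v=6: → [35,41); WM=34
i=20 t=29 v=7: DROP (t<34-0); WM=34
i=21 t=29 v=2: DROP (t<34-0); WM=34
i=22 t=34 v=9: → [13,41); WM=34

4 20 21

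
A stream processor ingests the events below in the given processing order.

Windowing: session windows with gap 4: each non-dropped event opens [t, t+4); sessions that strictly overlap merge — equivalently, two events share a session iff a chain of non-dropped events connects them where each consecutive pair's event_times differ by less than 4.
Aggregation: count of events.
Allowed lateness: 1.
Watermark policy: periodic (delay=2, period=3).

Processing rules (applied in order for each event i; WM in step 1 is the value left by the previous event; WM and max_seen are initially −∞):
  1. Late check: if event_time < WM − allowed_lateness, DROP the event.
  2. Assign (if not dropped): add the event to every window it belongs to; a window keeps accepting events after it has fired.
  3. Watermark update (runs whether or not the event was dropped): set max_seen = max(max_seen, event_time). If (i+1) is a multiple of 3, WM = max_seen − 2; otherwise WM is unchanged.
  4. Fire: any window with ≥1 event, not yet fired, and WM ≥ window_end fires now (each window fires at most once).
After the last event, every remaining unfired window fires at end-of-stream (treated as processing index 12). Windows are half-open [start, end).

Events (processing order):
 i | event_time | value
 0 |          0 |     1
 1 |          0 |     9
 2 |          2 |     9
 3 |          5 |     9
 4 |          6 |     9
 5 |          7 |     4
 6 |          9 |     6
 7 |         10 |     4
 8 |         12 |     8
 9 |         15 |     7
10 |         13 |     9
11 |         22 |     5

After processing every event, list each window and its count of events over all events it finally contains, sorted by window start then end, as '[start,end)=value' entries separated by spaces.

i=0 t=0 v=1: → [0,4); WM=−∞
i=1 t=0 v=9: → [0,4); WM=−∞
i=2 t=2 v=9: → [0,6); WM=0
i=3 t=5 v=9: → [0,9); WM=0
i=4 t=6 v=9: → [0,10); WM=0
i=5 t=7 v=4: → [0,11); WM=5
i=6 t=9 v=6: → [0,13); WM=5
i=7 t=10 v=4: → [0,14); WM=5
i=8 t=12 v=8: → [0,16); WM=10
i=9 t=15 v=7: → [0,19); WM=10
i=10 t=13 v=9: → [0,19); WM=10
i=11 t=22 v=5: → [22,26); WM=20

[0,19)=11 [22,26)=1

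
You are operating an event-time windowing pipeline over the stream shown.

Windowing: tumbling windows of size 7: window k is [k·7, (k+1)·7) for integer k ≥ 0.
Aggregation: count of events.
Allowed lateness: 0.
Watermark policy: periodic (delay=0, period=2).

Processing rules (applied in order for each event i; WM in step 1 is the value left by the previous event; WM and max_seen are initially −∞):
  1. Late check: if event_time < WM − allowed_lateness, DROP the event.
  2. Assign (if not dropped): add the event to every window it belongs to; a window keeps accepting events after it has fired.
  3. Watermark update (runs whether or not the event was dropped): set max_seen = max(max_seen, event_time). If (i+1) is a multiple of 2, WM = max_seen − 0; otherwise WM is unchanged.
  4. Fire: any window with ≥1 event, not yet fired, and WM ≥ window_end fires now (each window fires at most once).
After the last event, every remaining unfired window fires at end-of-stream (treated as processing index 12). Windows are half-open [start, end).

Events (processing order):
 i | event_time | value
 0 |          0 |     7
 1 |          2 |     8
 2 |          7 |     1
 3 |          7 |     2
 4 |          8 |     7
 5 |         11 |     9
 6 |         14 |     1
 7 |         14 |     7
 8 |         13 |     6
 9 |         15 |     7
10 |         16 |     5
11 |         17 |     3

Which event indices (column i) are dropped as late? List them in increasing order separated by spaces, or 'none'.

8

i=0 t=0 v=7: → [0,7); WM=−∞
i=1 t=2 v=8: → [0,7); WM=2
i=2 t=7 v=1: → [7,14); WM=2
i=3 t=7 v=2: → [7,14); WM=7; [0,7) fires=2
i=4 t=8 v=7: → [7,14); WM=7
i=5 t=11 v=9: → [7,14); WM=11
i=6 t=14 v=1: → [14,21); WM=11
i=7 t=14 v=7: → [14,21); WM=14; [7,14) fires=4
i=8 t=13 v=6: DROP (t<14-0); WM=14
i=9 t=15 v=7: → [14,21); WM=15
i=10 t=16 v=5: → [14,21); WM=15
i=11 t=17 v=3: → [14,21); WM=17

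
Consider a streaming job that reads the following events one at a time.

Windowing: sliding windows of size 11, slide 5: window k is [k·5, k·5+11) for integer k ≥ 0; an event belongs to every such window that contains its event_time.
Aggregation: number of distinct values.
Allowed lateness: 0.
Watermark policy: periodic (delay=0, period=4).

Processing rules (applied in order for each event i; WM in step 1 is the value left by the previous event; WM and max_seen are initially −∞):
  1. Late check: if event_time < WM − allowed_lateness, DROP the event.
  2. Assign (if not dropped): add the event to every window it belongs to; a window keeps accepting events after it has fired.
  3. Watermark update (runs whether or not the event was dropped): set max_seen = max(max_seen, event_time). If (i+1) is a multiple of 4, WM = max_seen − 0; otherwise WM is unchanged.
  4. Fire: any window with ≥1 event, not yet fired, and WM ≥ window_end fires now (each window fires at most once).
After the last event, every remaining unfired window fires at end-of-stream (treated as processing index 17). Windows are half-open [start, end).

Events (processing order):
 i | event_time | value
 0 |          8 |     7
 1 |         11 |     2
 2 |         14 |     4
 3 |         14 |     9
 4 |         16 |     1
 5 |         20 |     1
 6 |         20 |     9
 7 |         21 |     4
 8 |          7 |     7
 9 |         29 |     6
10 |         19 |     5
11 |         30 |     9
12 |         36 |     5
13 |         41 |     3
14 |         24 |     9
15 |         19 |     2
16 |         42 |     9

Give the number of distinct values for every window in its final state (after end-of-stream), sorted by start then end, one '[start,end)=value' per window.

[0,11)=1 [5,16)=4 [10,21)=4 [15,26)=3 [20,31)=4 [25,36)=2 [30,41)=2 [35,46)=3 [40,51)=2

i=0 t=8 v=7: → [5,16),[0,11); WM=−∞
i=1 t=11 v=2: → [10,21),[5,16); WM=−∞
i=2 t=14 v=4: → [10,21),[5,16); WM=−∞
i=3 t=14 v=9: → [10,21),[5,16); WM=14; [0,11) fires=1
i=4 t=16 v=1: → [15,26),[10,21); WM=14
i=5 t=20 v=1: → [20,31),[15,26),[10,21); WM=14
i=6 t=20 v=9: → [20,31),[15,26),[10,21); WM=14
i=7 t=21 v=4: → [20,31),[15,26); WM=21; [5,16) fires=4 [10,21) fires=4
i=8 t=7 v=7: DROP (t<21-0); WM=21
i=9 t=29 v=6: → [25,36),[20,31); WM=21
i=10 t=19 v=5: DROP (t<21-0); WM=21
i=11 t=30 v=9: → [30,41),[25,36),[20,31); WM=30; [15,26) fires=3
i=12 t=36 v=5: → [35,46),[30,41); WM=30
i=13 t=41 v=3: → [40,51),[35,46); WM=30
i=14 t=24 v=9: DROP (t<30-0); WM=30
i=15 t=19 v=2: DROP (t<30-0); WM=41; [20,31) fires=4 [25,36) fires=2 [30,41) fires=2
i=16 t=42 v=9: → [40,51),[35,46); WM=41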